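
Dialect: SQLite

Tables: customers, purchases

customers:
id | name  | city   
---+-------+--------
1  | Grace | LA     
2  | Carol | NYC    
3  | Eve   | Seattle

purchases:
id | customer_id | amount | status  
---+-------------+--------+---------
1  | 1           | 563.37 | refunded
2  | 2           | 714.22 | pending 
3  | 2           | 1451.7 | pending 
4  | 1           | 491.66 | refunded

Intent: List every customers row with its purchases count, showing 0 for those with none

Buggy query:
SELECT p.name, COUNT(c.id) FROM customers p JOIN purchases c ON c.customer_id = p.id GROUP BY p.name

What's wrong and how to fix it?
Bug: INNER JOIN drops customers rows that have no matching purchases rows

Fix: Switch to LEFT JOIN to retain unmatched parent rows

Corrected query:
SELECT p.name, COUNT(c.id) FROM customers p LEFT JOIN purchases c ON c.customer_id = p.id GROUP BY p.name

Result:
name  | COUNT(c.id)
------+------------
Carol | 2          
Eve   | 0          
Grace | 2          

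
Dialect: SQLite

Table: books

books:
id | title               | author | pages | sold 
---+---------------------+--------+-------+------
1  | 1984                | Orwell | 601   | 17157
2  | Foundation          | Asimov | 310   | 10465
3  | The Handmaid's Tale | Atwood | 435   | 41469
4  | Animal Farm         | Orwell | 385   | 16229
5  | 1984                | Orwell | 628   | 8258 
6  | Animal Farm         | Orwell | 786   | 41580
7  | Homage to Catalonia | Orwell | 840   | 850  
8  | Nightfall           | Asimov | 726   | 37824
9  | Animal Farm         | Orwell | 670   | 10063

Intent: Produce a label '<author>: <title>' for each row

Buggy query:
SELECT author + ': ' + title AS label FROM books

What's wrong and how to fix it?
Bug: '+' is numeric addition; on text columns SQLite converts them to 0 instead of concatenating

Fix: Replace + with || to concatenate text

Corrected query:
SELECT author || ': ' || title AS label FROM books

Result:
label                      
---------------------------
Orwell: 1984               
Asimov: Foundation         
Atwood: The Handmaid's Tale
Orwell: Animal Farm        
Orwell: 1984               
Orwell: Animal Farm        
Orwell: Homage to Catalonia
Asimov: Nightfall          
Orwell: Animal Farm        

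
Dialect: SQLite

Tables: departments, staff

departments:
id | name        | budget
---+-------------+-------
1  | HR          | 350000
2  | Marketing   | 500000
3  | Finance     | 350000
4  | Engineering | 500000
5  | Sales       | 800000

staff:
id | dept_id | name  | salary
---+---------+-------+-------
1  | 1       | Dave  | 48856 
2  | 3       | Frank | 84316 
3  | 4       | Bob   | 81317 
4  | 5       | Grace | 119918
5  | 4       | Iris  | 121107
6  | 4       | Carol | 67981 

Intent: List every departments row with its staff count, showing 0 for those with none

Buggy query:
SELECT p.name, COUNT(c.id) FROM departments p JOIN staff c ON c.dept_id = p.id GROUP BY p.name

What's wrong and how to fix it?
Bug: An inner join excludes parents with zero children

Fix: Switch to LEFT JOIN to retain unmatched parent rows

Corrected query:
SELECT p.name, COUNT(c.id) FROM departments p LEFT JOIN staff c ON c.dept_id = p.id GROUP BY p.name

Result:
name        | COUNT(c.id)
------------+------------
Engineering | 3          
Finance     | 1          
HR          | 1          
Marketing   | 0          
Sales       | 1          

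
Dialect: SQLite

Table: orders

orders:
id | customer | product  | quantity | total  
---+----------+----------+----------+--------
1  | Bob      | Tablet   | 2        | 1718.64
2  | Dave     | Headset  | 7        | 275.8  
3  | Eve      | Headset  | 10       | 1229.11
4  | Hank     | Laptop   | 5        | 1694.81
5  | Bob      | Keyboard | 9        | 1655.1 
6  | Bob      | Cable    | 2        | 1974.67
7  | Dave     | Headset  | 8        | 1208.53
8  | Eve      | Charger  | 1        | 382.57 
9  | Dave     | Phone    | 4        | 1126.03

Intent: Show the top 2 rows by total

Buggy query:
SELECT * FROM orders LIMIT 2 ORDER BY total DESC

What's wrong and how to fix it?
Bug: LIMIT must come after ORDER BY

Fix: Swap the clauses: ORDER BY first, then LIMIT

Corrected query:
SELECT * FROM orders ORDER BY total DESC LIMIT 2

Result:
id | customer | product | quantity | total  
---+----------+---------+----------+--------
6  | Bob      | Cable   | 2        | 1974.67
1  | Bob      | Tablet  | 2        | 1718.64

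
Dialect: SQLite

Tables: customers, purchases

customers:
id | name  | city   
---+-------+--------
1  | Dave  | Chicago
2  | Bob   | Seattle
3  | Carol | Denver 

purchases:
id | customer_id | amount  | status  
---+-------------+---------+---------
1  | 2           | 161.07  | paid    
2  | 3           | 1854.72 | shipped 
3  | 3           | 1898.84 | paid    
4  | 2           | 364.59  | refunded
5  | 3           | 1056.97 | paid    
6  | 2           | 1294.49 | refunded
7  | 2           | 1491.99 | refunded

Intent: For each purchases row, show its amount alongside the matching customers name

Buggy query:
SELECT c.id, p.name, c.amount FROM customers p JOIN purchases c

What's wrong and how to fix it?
Bug: JOIN with no ON clause produces a cartesian product; every purchases row pairs with every customers row

Fix: Specify the join condition linking the foreign key to the parent id

Corrected query:
SELECT c.id, p.name, c.amount FROM customers p JOIN purchases c ON c.customer_id = p.id

Result:
id | name  | amount 
---+-------+--------
1  | Bob   | 161.07 
2  | Carol | 1854.72
3  | Carol | 1898.84
4  | Bob   | 364.59 
5  | Carol | 1056.97
6  | Bob   | 1294.49
7  | Bob   | 1491.99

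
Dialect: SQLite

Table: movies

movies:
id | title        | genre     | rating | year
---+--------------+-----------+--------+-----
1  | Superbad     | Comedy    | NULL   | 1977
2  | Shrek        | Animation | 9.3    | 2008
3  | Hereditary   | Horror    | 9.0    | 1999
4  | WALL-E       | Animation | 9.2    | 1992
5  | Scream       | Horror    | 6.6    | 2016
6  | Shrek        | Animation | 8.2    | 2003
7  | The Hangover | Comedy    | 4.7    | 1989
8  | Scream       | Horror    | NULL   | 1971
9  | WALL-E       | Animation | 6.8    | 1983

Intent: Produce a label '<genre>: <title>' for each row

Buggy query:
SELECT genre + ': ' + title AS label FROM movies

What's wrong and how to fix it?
Bug: '+' is numeric addition; on text columns SQLite converts them to 0 instead of concatenating

Fix: Use the || operator for string concatenation

Corrected query:
SELECT genre || ': ' || title AS label FROM movies

Result:
label               
--------------------
Comedy: Superbad    
Animation: Shrek    
Horror: Hereditary  
Animation: WALL-E   
Horror: Scream      
Animation: Shrek    
Comedy: The Hangover
Horror: Scream      
Animation: WALL-E   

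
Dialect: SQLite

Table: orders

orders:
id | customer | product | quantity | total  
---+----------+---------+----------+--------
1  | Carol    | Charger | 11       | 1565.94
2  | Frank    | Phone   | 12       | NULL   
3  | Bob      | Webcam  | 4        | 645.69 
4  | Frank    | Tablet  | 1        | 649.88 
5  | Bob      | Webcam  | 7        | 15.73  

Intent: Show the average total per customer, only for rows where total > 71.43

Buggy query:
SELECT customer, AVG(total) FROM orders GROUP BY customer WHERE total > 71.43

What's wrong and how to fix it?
Bug: WHERE cannot follow GROUP BY

Fix: Place WHERE between FROM and GROUP BY

Corrected query:
SELECT customer, AVG(total) FROM orders WHERE total > 71.43 GROUP BY customer

Result:
customer | AVG(total)
---------+-----------
Bob      | 645.69    
Carol    | 1565.94   
Frank    | 649.88    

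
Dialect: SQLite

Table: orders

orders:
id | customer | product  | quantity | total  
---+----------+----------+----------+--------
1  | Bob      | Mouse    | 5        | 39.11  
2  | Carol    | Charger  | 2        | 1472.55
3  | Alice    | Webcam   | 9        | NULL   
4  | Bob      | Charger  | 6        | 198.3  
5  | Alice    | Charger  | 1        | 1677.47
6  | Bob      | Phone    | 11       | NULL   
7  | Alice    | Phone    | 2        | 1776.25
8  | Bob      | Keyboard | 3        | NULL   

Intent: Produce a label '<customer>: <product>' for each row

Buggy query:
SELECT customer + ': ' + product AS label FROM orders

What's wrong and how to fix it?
Bug: '+' is numeric addition; on text columns SQLite converts them to 0 instead of concatenating

Fix: Replace + with || to concatenate text

Corrected query:
SELECT customer || ': ' || product AS label FROM orders

Result:
label         
--------------
Bob: Mouse    
Carol: Charger
Alice: Webcam 
Bob: Charger  
Alice: Charger
Bob: Phone    
Alice: Phone  
Bob: Keyboard 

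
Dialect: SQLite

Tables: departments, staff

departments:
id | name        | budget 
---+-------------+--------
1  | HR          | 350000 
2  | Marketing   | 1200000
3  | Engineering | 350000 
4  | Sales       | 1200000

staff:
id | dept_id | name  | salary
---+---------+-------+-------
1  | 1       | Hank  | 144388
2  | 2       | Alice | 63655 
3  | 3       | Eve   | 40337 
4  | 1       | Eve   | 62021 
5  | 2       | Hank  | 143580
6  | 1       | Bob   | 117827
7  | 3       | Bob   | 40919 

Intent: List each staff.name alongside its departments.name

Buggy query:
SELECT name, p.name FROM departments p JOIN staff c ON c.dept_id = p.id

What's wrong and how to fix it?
Bug: Both tables have a 'name' column; the unqualified reference is ambiguous

Fix: Prefix ambiguous columns with the table alias

Corrected query:
SELECT c.name, p.name FROM departments p JOIN staff c ON c.dept_id = p.id

Result:
name  | name       
------+------------
Hank  | HR         
Alice | Marketing  
Eve   | Engineering
Eve   | HR         
Hank  | Marketing  
Bob   | HR         
Bob   | Engineering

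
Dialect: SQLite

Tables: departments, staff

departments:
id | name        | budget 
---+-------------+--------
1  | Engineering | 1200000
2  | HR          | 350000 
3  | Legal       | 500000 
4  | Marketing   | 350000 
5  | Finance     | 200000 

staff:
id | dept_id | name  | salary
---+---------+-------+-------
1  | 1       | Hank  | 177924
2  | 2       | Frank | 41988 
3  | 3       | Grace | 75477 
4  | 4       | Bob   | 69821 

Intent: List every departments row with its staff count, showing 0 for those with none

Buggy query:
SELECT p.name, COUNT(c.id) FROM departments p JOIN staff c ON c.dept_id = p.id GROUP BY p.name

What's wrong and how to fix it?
Bug: INNER JOIN drops departments rows that have no matching staff rows

Fix: Use LEFT JOIN so parents without children still appear (COUNT(c.id) gives 0)

Corrected query:
SELECT p.name, COUNT(c.id) FROM departments p LEFT JOIN staff c ON c.dept_id = p.id GROUP BY p.name

Result:
name        | COUNT(c.id)
------------+------------
Engineering | 1          
Finance     | 0          
HR          | 1          
Legal       | 1          
Marketing   | 1          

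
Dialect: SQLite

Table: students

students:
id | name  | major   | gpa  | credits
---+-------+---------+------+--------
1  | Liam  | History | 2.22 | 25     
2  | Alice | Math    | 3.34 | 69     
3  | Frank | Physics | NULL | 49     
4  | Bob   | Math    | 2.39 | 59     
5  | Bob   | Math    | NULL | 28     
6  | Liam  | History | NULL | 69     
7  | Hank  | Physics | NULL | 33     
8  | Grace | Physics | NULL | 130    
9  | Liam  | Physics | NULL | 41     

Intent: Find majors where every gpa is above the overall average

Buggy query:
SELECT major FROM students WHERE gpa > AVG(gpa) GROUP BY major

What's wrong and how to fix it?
Bug: WHERE evaluates per row before aggregation, so AVG() is unavailable

Fix: Use a subquery for AVG and a HAVING MIN(...) filter so the condition holds for every row in the group

Corrected query:
SELECT major FROM students GROUP BY major HAVING MIN(gpa) > (SELECT AVG(gpa) FROM students)

Result:
(no rows)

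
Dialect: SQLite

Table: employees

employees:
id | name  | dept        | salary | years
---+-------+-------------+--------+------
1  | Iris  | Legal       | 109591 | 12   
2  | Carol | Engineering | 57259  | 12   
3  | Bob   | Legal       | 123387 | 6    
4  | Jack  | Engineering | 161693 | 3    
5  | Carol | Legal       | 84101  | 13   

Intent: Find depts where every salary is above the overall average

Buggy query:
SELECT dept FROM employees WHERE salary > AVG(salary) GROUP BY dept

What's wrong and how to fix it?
Bug: AVG() is an aggregate; it can't sit directly in WHERE

Fix: Use a subquery for AVG and a HAVING MIN(...) filter so the condition holds for every row in the group

Corrected query:
SELECT dept FROM employees GROUP BY dept HAVING MIN(salary) > (SELECT AVG(salary) FROM employees)

Result:
(no rows)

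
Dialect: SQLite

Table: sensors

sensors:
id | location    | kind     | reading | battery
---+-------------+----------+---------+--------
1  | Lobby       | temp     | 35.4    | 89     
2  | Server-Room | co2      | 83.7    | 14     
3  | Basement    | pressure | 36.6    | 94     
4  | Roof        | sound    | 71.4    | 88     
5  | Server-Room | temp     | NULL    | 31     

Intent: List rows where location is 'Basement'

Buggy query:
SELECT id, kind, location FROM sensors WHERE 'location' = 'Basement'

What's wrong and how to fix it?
Bug: 'location' in single quotes is a string literal, not the column; the comparison is literal-vs-literal and never true

Fix: Reference the column as location without single quotes

Corrected query:
SELECT id, kind, location FROM sensors WHERE location = 'Basement'

Result:
id | kind     | location
---+----------+---------
3  | pressure | Basement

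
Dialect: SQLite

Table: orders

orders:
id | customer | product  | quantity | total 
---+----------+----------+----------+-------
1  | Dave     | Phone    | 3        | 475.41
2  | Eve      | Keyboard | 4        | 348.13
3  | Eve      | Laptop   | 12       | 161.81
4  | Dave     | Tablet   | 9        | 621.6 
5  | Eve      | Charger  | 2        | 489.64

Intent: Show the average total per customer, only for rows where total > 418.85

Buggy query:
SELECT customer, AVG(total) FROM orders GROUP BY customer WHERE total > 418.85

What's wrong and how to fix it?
Bug: WHERE cannot follow GROUP BY

Fix: Move the WHERE clause before GROUP BY

Corrected query:
SELECT customer, AVG(total) FROM orders WHERE total > 418.85 GROUP BY customer

Result:
customer | AVG(total)
---------+-----------
Dave     | 548.505   
Eve      | 489.64    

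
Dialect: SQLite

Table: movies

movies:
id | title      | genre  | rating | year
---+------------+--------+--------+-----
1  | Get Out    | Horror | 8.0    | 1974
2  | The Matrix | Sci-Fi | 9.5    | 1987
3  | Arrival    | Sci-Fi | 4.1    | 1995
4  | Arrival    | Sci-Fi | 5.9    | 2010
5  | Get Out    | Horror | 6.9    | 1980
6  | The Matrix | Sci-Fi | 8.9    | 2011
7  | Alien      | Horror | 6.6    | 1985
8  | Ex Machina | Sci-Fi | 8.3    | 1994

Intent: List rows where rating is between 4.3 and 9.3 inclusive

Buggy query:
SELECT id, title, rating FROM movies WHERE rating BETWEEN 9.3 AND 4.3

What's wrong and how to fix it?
Bug: BETWEEN expects the lower bound first; with 9.3 AND 4.3 the range is empty

Fix: Write BETWEEN 4.3 AND 9.3

Corrected query:
SELECT id, title, rating FROM movies WHERE rating BETWEEN 4.3 AND 9.3

Result:
id | title      | rating
---+------------+-------
1  | Get Out    | 8     
4  | Arrival    | 5.9   
5  | Get Out    | 6.9   
6  | The Matrix | 8.9   
7  | Alien      | 6.6   
8  | Ex Machina | 8.3   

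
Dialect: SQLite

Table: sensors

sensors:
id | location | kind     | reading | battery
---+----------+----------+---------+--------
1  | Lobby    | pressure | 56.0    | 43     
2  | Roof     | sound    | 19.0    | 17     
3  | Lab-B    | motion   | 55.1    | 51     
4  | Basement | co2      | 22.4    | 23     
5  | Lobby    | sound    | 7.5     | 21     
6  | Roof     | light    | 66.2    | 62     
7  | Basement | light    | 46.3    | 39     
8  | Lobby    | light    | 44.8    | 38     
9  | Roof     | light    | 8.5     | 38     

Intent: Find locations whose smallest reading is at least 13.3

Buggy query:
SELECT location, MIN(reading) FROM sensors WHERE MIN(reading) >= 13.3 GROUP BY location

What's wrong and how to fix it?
Bug: Aggregates like MIN are computed per group after WHERE runs

Fix: Replace WHERE with HAVING after the GROUP BY

Corrected query:
SELECT location, MIN(reading) FROM sensors GROUP BY location HAVING MIN(reading) >= 13.3

Result:
location | MIN(reading)
---------+-------------
Basement | 22.4        
Lab-B    | 55.1        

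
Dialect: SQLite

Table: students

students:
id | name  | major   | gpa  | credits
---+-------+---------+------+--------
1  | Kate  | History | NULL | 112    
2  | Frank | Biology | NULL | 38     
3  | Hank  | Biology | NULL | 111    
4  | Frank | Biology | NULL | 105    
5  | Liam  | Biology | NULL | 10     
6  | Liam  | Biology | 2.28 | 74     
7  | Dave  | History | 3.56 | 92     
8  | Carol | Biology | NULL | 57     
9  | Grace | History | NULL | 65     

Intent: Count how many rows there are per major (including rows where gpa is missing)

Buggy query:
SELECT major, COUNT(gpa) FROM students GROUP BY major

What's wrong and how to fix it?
Bug: COUNT(column) counts non-NULL values only; rows with NULL gpa aren't counted

Fix: Use COUNT(*) to count all rows regardless of NULL

Corrected query:
SELECT major, COUNT(*) FROM students GROUP BY major

Result:
major   | COUNT(*)
--------+---------
Biology | 6       
History | 3       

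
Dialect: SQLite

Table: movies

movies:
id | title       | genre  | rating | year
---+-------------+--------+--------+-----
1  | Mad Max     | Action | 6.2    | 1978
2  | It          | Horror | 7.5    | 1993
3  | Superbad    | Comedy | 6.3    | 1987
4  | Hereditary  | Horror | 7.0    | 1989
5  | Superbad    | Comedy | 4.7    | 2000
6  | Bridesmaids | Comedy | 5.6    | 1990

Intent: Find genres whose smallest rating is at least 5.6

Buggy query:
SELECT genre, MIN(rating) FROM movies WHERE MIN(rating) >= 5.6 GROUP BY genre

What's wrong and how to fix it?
Bug: MIN() in WHERE is a misuse of aggregate

Fix: Replace WHERE with HAVING after the GROUP BY

Corrected query:
SELECT genre, MIN(rating) FROM movies GROUP BY genre HAVING MIN(rating) >= 5.6

Result:
genre  | MIN(rating)
-------+------------
Action | 6.2        
Horror | 7          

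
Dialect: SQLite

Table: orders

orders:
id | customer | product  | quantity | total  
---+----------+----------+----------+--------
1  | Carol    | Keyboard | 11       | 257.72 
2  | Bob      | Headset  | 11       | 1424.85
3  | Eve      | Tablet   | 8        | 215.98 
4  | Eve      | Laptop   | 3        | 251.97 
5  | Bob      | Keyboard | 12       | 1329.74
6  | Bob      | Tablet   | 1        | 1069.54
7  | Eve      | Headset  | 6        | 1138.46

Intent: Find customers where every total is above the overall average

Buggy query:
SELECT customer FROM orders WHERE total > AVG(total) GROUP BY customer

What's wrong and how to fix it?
Bug: AVG() is an aggregate; it can't sit directly in WHERE

Fix: Use a subquery for AVG and a HAVING MIN(...) filter so the condition holds for every row in the group

Corrected query:
SELECT customer FROM orders GROUP BY customer HAVING MIN(total) > (SELECT AVG(total) FROM orders)

Result:
customer
--------
Bob     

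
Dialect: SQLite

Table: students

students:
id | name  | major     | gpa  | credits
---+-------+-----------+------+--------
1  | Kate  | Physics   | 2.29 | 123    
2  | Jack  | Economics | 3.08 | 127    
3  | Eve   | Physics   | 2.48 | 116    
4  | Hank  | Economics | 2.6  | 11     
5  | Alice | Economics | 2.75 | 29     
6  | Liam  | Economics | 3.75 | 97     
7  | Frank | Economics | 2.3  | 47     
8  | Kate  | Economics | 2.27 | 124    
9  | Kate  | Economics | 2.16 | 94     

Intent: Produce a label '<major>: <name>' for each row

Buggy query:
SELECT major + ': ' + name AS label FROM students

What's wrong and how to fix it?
Bug: '+' is numeric addition; on text columns SQLite converts them to 0 instead of concatenating

Fix: Replace + with || to concatenate text

Corrected query:
SELECT major || ': ' || name AS label FROM students

Result:
label           
----------------
Physics: Kate   
Economics: Jack 
Physics: Eve    
Economics: Hank 
Economics: Alice
Economics: Liam 
Economics: Frank
Economics: Kate 
Economics: Kate 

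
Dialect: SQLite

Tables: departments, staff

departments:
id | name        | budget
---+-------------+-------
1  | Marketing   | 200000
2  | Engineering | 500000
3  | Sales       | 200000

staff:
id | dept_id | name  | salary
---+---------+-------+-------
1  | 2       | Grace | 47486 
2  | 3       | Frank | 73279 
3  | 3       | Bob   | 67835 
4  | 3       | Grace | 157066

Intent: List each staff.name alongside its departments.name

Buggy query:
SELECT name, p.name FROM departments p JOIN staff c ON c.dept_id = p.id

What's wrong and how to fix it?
Bug: Both tables have a 'name' column; the unqualified reference is ambiguous

Fix: Qualify the column with its table alias (c.name)

Corrected query:
SELECT c.name, p.name FROM departments p JOIN staff c ON c.dept_id = p.id

Result:
name  | name       
------+------------
Grace | Engineering
Frank | Sales      
Bob   | Sales      
Grace | Sales      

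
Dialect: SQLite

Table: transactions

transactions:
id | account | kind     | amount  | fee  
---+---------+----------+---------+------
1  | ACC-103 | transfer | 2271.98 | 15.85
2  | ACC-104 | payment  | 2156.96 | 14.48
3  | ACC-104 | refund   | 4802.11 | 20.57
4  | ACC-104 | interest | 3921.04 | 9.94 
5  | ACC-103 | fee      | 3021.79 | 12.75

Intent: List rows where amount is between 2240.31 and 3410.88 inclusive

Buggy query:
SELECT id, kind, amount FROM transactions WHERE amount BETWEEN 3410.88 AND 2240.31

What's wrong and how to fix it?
Bug: BETWEEN expects the lower bound first; with 3410.88 AND 2240.31 the range is empty

Fix: Swap the bounds so the smaller value comes first

Corrected query:
SELECT id, kind, amount FROM transactions WHERE amount BETWEEN 2240.31 AND 3410.88

Result:
id | kind     | amount 
---+----------+--------
1  | transfer | 2271.98
5  | fee      | 3021.79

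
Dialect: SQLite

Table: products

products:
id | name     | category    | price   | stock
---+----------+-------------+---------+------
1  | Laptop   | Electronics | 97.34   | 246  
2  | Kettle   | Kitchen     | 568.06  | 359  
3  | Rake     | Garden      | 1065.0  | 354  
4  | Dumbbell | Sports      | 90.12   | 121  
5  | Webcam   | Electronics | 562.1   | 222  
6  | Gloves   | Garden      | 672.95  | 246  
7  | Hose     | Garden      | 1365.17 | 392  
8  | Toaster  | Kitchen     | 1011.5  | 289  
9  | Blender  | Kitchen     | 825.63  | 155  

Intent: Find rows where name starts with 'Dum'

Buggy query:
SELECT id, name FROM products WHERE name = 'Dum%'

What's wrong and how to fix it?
Bug: Wildcards only work with LIKE; '=' treats '%' as a literal character

Fix: Replace '=' with LIKE so 'Dum%' is treated as a pattern

Corrected query:
SELECT id, name FROM products WHERE name LIKE 'Dum%'

Result:
id | name    
---+---------
4  | Dumbbell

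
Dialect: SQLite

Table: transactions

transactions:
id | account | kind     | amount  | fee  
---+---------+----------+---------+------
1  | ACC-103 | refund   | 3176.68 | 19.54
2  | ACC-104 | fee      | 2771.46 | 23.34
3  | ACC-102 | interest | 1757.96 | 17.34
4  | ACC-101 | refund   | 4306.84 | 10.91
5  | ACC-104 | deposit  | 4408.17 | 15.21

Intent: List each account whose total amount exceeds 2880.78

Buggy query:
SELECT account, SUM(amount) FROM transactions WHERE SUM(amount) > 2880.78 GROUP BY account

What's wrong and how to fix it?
Bug: SUM(amount) is an aggregate, but WHERE filters rows before aggregation

Fix: Move the aggregate condition to a HAVING clause

Corrected query:
SELECT account, SUM(amount) FROM transactions GROUP BY account HAVING SUM(amount) > 2880.78

Result:
account | SUM(amount)
--------+------------
ACC-101 | 4306.84    
ACC-103 | 3176.68    
ACC-104 | 7179.63    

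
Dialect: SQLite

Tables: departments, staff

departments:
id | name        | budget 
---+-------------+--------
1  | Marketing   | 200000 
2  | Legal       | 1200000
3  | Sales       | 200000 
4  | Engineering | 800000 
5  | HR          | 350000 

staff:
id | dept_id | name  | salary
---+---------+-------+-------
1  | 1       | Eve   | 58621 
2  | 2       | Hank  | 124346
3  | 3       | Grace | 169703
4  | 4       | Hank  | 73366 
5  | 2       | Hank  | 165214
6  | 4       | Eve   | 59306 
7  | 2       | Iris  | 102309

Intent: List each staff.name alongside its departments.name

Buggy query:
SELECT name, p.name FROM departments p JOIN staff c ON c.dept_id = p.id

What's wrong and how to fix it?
Bug: Both tables have a 'name' column; the unqualified reference is ambiguous

Fix: Prefix ambiguous columns with the table alias

Corrected query:
SELECT c.name, p.name FROM departments p JOIN staff c ON c.dept_id = p.id

Result:
name  | name       
------+------------
Eve   | Marketing  
Hank  | Legal      
Grace | Sales      
Hank  | Engineering
Hank  | Legal      
Eve   | Engineering
Iris  | Legal      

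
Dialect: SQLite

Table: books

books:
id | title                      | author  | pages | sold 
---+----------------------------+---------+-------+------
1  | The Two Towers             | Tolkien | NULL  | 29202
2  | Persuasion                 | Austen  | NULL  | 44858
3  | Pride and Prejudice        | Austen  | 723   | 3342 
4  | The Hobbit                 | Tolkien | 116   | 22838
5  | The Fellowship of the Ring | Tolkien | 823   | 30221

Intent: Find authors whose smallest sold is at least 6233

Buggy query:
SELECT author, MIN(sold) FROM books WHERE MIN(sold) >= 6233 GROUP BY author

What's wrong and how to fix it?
Bug: MIN() in WHERE is a misuse of aggregate

Fix: Replace WHERE with HAVING after the GROUP BY

Corrected query:
SELECT author, MIN(sold) FROM books GROUP BY author HAVING MIN(sold) >= 6233

Result:
author  | MIN(sold)
--------+----------
Tolkien | 22838    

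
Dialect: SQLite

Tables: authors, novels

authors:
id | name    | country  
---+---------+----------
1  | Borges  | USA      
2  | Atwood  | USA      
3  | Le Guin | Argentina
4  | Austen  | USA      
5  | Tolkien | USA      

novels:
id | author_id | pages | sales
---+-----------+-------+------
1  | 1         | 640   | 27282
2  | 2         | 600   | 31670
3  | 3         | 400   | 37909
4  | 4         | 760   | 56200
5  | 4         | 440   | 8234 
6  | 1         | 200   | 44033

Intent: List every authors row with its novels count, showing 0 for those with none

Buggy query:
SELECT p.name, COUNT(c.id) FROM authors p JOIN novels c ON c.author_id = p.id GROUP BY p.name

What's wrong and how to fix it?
Bug: INNER JOIN drops authors rows that have no matching novels rows

Fix: Switch to LEFT JOIN to retain unmatched parent rows

Corrected query:
SELECT p.name, COUNT(c.id) FROM authors p LEFT JOIN novels c ON c.author_id = p.id GROUP BY p.name

Result:
name    | COUNT(c.id)
--------+------------
Atwood  | 1          
Austen  | 2          
Borges  | 2          
Le Guin | 1          
Tolkien | 0          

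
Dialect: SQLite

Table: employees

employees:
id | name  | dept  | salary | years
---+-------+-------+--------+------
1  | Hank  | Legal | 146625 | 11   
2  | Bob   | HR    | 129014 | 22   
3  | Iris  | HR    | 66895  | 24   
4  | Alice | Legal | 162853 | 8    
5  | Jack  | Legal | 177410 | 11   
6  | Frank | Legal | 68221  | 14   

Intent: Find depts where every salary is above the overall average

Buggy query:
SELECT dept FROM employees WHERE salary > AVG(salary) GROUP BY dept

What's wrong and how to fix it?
Bug: AVG() is an aggregate; it can't sit directly in WHERE

Fix: Use a subquery for AVG and a HAVING MIN(...) filter so the condition holds for every row in the group

Corrected query:
SELECT dept FROM employees GROUP BY dept HAVING MIN(salary) > (SELECT AVG(salary) FROM employees)

Result:
(no rows)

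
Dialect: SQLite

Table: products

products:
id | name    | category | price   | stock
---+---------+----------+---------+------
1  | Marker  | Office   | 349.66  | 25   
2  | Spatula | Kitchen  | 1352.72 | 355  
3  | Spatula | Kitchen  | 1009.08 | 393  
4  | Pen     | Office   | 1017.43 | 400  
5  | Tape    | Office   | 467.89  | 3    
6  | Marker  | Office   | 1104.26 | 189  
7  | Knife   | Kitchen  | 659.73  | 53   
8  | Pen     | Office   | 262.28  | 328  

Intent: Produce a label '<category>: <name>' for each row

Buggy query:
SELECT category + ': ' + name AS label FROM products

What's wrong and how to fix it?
Bug: SQLite uses || for string concatenation; + coerces text to numbers (yielding 0)

Fix: Replace + with || to concatenate text

Corrected query:
SELECT category || ': ' || name AS label FROM products

Result:
label           
----------------
Office: Marker  
Kitchen: Spatula
Kitchen: Spatula
Office: Pen     
Office: Tape    
Office: Marker  
Kitchen: Knife  
Office: Pen     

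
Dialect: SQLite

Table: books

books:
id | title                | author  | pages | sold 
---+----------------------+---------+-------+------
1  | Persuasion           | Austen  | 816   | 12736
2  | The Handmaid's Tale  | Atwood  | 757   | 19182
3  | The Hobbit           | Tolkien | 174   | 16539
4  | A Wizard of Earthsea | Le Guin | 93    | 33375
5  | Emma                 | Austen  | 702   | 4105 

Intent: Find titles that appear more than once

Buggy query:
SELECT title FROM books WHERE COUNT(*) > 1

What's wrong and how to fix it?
Bug: COUNT(*) is an aggregate and cannot be used in WHERE

Fix: Group first, then use HAVING for the count condition

Corrected query:
SELECT title FROM books GROUP BY title HAVING COUNT(*) > 1

Result:
(no rows)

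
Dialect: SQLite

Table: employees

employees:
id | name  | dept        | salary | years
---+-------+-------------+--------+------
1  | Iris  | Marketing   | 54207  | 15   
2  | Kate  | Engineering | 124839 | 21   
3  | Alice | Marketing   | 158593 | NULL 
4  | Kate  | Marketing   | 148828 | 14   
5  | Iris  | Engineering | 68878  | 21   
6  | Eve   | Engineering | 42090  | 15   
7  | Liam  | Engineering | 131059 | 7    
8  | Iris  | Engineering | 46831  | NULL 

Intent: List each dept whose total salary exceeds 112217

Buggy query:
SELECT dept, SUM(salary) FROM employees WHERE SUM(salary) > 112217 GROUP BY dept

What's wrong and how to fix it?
Bug: Aggregate functions cannot appear in a WHERE clause

Fix: Move the aggregate condition to a HAVING clause

Corrected query:
SELECT dept, SUM(salary) FROM employees GROUP BY dept HAVING SUM(salary) > 112217

Result:
dept        | SUM(salary)
------------+------------
Engineering | 413697     
Marketing   | 361628     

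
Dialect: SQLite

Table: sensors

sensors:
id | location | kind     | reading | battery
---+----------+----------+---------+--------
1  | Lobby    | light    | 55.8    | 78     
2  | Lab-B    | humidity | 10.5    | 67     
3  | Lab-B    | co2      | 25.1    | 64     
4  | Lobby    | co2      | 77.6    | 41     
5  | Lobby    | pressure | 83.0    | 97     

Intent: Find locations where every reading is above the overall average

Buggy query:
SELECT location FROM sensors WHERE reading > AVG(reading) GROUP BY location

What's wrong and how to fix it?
Bug: AVG() is an aggregate; it can't sit directly in WHERE

Fix: Compute the overall average in a scalar subquery and compare each group's MIN against it in HAVING

Corrected query:
SELECT location FROM sensors GROUP BY location HAVING MIN(reading) > (SELECT AVG(reading) FROM sensors)

Result:
location
--------
Lobby   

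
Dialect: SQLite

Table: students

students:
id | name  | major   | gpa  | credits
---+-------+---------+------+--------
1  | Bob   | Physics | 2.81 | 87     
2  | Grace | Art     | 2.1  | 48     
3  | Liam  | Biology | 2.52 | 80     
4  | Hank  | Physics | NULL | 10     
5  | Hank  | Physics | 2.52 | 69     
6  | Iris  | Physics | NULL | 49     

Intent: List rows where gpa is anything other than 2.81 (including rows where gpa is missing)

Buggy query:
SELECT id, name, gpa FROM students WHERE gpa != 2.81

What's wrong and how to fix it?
Bug: 'gpa != 2.81' is unknown when gpa is NULL, so NULL rows are silently excluded

Fix: Handle NULL separately with IS NULL alongside the inequality

Corrected query:
SELECT id, name, gpa FROM students WHERE gpa != 2.81 OR gpa IS NULL

Result:
id | name  | gpa 
---+-------+-----
2  | Grace | 2.1 
3  | Liam  | 2.52
4  | Hank  | NULL
5  | Hank  | 2.52
6  | Iris  | NULL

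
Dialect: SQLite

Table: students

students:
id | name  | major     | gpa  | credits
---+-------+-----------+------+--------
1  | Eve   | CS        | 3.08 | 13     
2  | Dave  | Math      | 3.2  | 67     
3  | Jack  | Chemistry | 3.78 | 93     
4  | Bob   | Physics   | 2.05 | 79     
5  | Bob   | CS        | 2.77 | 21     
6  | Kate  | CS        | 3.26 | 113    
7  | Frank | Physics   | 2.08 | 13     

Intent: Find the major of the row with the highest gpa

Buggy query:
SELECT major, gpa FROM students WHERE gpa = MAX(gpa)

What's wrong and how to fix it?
Bug: MAX(gpa) is an aggregate and cannot be used directly in WHERE

Fix: Wrap MAX in a scalar subquery so WHERE compares against a single value

Corrected query:
SELECT major, gpa FROM students WHERE gpa = (SELECT MAX(gpa) FROM students)

Result:
major     | gpa 
----------+-----
Chemistry | 3.78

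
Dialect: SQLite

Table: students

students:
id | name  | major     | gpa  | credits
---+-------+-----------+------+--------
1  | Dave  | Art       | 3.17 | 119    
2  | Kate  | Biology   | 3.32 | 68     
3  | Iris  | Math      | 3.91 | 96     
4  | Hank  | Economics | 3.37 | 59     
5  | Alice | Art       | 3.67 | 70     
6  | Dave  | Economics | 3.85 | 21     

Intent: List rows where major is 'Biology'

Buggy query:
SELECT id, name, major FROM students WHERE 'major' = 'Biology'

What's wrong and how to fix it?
Bug: 'major' in single quotes is a string literal, not the column; the comparison is literal-vs-literal and never true

Fix: Remove the quotes around the column name (or use double quotes for an identifier)

Corrected query:
SELECT id, name, major FROM students WHERE major = 'Biology'

Result:
id | name | major  
---+------+--------
2  | Kate | Biology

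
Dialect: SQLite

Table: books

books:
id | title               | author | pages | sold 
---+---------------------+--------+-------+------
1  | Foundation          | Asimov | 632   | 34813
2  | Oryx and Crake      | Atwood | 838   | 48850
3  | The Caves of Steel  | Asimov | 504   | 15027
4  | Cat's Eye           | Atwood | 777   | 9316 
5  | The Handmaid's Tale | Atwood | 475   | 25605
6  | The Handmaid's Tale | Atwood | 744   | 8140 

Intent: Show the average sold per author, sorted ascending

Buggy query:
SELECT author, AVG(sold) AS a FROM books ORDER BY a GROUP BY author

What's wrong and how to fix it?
Bug: GROUP BY must precede ORDER BY

Fix: Move ORDER BY to the end, after GROUP BY

Corrected query:
SELECT author, AVG(sold) AS a FROM books GROUP BY author ORDER BY a

Result:
author | a       
-------+---------
Atwood | 22977.75
Asimov | 24920   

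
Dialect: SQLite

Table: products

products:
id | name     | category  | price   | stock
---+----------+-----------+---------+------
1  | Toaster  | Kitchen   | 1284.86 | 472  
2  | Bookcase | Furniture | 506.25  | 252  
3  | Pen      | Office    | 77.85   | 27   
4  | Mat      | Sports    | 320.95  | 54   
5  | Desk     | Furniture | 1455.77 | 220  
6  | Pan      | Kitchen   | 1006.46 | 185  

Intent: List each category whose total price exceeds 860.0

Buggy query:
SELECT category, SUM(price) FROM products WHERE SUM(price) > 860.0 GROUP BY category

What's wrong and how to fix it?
Bug: Aggregate functions cannot appear in a WHERE clause

Fix: Move the aggregate condition to a HAVING clause

Corrected query:
SELECT category, SUM(price) FROM products GROUP BY category HAVING SUM(price) > 860.0

Result:
category  | SUM(price)
----------+-----------
Furniture | 1962.02   
Kitchen   | 2291.32   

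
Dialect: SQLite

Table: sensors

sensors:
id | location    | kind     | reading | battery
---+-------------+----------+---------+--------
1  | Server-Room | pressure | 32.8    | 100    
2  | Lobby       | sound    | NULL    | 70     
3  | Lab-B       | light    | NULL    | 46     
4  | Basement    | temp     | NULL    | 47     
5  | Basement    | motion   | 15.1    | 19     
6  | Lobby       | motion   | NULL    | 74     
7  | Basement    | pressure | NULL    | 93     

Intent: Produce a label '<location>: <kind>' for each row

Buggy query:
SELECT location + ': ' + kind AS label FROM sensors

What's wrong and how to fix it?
Bug: SQLite uses || for string concatenation; + coerces text to numbers (yielding 0)

Fix: Use the || operator for string concatenation

Corrected query:
SELECT location || ': ' || kind AS label FROM sensors

Result:
label                
---------------------
Server-Room: pressure
Lobby: sound         
Lab-B: light         
Basement: temp       
Basement: motion     
Lobby: motion        
Basement: pressure   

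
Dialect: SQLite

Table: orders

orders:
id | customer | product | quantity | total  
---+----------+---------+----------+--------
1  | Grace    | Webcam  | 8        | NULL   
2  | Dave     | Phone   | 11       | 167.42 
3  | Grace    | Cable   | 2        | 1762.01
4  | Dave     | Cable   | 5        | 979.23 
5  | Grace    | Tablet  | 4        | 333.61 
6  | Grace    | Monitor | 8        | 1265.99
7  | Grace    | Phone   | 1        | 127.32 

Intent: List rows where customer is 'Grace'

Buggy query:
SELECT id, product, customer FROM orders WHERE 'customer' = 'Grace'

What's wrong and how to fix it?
Bug: Single quotes denote string literals in SQL; the column name is being compared as a constant string

Fix: Remove the quotes around the column name (or use double quotes for an identifier)

Corrected query:
SELECT id, product, customer FROM orders WHERE customer = 'Grace'

Result:
id | product | customer
---+---------+---------
1  | Webcam  | Grace   
3  | Cable   | Grace   
5  | Tablet  | Grace   
6  | Monitor | Grace   
7  | Phone   | Grace   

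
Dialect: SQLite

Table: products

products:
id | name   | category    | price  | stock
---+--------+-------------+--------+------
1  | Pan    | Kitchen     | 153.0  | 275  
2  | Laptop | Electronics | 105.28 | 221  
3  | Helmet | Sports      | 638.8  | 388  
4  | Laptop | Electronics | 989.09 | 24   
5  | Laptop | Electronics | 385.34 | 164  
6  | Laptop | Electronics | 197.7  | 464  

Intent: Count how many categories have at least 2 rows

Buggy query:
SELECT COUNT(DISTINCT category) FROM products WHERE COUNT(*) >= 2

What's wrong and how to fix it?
Bug: COUNT(*) cannot appear in WHERE; the per-group count doesn't exist yet

Fix: Use a subquery that GROUPs and filters with HAVING, then count its rows

Corrected query:
SELECT COUNT(*) FROM (SELECT category FROM products GROUP BY category HAVING COUNT(*) >= 2)

Result:
COUNT(*)
--------
1       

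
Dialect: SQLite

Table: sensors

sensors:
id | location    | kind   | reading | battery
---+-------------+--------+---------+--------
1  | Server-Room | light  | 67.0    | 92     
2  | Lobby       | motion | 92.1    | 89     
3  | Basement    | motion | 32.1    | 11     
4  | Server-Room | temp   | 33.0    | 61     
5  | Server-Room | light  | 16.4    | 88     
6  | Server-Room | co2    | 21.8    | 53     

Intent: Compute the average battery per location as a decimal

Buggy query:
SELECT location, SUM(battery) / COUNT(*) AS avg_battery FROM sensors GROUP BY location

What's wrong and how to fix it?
Bug: SUM(battery) and COUNT(*) are both integers; the division truncates the fractional part

Fix: Cast one side to REAL so the division keeps the fractional part

Corrected query:
SELECT location, SUM(battery) * 1.0 / COUNT(*) AS avg_battery FROM sensors GROUP BY location

Result:
location    | avg_battery
------------+------------
Basement    | 11         
Lobby       | 89         
Server-Room | 73.5       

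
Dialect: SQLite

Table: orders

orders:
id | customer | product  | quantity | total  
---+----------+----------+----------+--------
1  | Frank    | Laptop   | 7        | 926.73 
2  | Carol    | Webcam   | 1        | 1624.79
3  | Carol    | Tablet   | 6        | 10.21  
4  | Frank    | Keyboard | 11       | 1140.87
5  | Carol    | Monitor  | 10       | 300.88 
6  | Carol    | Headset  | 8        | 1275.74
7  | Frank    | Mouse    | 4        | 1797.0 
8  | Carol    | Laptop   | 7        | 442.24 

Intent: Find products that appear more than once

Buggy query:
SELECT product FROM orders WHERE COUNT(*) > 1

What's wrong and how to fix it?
Bug: WHERE can't reference COUNT(*); aggregates are computed after WHERE

Fix: GROUP BY product, then filter groups with HAVING COUNT(*) > 1

Corrected query:
SELECT product FROM orders GROUP BY product HAVING COUNT(*) > 1

Result:
product
-------
Laptop 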